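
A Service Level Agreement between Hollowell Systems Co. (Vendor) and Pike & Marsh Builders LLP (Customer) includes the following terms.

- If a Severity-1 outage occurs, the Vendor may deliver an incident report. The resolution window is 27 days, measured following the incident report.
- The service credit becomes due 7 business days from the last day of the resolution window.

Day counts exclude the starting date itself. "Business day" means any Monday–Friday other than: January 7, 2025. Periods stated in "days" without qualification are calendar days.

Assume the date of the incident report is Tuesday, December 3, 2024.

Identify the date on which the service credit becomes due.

January 9, 2025

The last day of the resolution window: 27 calendar days after December 3, 2024 is December 30, 2024.
The date on which the service credit becomes due: counting 7 business days from Monday, December 30, 2024 (Dec 31, Jan 1, Jan 2, Jan 3, Jan 6, Jan 8, Jan 9, skipping weekends and the listed holiday on Jan 7) reaches Thursday, January 9, 2025.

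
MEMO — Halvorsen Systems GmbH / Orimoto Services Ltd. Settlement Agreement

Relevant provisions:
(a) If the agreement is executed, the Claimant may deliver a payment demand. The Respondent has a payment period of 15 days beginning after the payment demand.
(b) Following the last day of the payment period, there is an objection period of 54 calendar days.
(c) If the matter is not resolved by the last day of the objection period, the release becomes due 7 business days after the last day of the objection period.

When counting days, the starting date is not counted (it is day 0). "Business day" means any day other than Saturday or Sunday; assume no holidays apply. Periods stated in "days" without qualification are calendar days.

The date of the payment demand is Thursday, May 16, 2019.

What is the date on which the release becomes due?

The last day of the payment period: 15 calendar days after May 16, 2019 is May 31, 2019.
Adding 54 calendar days to May 31, 2019 gives July 24, 2019, which is the last day of the objection period.
The date on which the release becomes due: counting 7 business days from Wednesday, July 24, 2019 (Jul 25, Jul 26, Jul 29, Jul 30, Jul 31, Aug 1, Aug 2, skipping weekends) reaches Friday, August 2, 2019.

August 2, 2019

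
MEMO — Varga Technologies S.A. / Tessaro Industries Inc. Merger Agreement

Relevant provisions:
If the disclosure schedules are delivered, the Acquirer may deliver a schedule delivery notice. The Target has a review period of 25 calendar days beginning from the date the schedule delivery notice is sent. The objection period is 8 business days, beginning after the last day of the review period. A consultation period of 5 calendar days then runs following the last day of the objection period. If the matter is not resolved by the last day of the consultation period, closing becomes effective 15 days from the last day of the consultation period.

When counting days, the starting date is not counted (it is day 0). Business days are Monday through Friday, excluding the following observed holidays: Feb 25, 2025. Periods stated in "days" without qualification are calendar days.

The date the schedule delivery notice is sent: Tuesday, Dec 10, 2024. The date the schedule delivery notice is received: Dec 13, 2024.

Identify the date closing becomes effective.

Feb 4, 2025

Adding 25 calendar days to Dec 10, 2024 gives Jan 4, 2025, which is the last day of the review period.
From Saturday, Jan 4, 2025, 8 business days (Jan 6, Jan 7, Jan 8, Jan 9, Jan 10, Jan 13, Jan 14, Jan 15, skipping weekends) brings us to Wednesday, Jan 15, 2025, which is the last day of the objection period.
Adding 5 calendar days to Jan 15, 2025 gives Jan 20, 2025, which is the last day of the consultation period.
Adding 15 calendar days to Jan 20, 2025 gives Feb 4, 2025, which is the date closing becomes effective.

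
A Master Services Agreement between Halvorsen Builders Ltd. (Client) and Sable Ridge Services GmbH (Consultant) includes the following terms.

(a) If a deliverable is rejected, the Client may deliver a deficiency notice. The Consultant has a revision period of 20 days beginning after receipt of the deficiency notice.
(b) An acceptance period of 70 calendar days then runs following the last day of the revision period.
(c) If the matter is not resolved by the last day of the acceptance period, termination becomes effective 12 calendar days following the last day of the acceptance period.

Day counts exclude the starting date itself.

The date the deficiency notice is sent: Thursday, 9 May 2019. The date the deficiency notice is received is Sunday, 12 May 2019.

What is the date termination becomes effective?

22 August 2019

The last day of the revision period: 20 calendar days after 12 May 2019 is 1 June 2019.
The last day of the acceptance period: 1 June 2019 + 70 days = 10 August 2019.
The date termination becomes effective: 10 August 2019 + 12 days = 22 August 2019.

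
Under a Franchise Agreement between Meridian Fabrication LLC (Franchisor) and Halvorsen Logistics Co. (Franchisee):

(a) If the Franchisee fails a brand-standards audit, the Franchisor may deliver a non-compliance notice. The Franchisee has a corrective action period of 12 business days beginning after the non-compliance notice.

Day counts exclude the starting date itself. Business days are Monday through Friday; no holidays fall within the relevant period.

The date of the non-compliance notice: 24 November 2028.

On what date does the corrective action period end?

12 December 2028

The last day of the corrective action period: 12 business days after Friday, 24 November 2028, skipping weekends — Nov 27, Nov 28, Nov 29, Nov 30, …, Dec 8, Dec 11, Dec 12 — lands on Tuesday, 12 December 2028.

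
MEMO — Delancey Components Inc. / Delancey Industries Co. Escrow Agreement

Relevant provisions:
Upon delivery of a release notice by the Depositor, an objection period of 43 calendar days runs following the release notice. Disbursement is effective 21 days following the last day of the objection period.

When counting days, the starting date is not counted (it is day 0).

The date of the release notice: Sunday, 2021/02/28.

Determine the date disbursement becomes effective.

The last day of the objection period: 43 calendar days after 2021/02/28 is 2021/04/12.
The date disbursement becomes effective: 2021/04/12 + 21 days = 2021/05/03.

2021/05/03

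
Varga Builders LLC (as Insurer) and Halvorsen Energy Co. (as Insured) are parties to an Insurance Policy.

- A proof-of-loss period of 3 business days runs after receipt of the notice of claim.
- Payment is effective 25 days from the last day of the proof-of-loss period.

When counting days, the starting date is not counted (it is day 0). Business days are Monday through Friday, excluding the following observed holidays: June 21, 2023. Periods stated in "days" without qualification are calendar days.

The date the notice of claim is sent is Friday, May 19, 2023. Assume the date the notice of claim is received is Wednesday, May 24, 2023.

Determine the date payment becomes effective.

The last day of the proof-of-loss period: 3 business days after Wednesday, May 24, 2023, skipping weekends — May 25, May 26, May 29 — lands on Monday, May 29, 2023.
The date payment becomes effective: May 29, 2023 + 25 days = June 23, 2023.

June 23, 2023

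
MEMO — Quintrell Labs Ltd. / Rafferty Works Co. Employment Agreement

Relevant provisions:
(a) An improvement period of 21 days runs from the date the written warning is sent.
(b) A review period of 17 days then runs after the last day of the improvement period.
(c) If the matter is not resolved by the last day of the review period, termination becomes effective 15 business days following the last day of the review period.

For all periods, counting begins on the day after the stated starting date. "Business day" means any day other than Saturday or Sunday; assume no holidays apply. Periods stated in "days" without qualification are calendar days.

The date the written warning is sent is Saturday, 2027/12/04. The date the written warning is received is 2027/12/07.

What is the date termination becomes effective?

The last day of the improvement period: 2027/12/04 + 21 days = 2027/12/25.
The last day of the review period: 17 calendar days after 2027/12/25 is 2028/01/11.
The date termination becomes effective: 15 business days after Tuesday, 2028/01/11, skipping weekends — Jan 12, Jan 13, Jan 14, Jan 17, …, Jan 28, Jan 31, Feb 1 — lands on Tuesday, 2028/02/01.

2028/02/01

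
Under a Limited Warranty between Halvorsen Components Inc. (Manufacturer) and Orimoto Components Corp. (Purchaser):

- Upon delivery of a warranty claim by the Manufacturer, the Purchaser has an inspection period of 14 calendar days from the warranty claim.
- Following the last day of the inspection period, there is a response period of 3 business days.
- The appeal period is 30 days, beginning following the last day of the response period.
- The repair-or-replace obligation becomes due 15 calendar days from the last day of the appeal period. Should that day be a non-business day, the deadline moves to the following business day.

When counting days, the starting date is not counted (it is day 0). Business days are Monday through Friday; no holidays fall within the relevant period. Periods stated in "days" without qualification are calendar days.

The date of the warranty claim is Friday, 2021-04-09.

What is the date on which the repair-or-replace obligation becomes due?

The last day of the inspection period: 2021-04-09 + 14 days = 2021-04-23.
The last day of the response period: 3 business days after Friday, 2021-04-23, skipping weekends — Apr 26, Apr 27, Apr 28 — lands on Wednesday, 2021-04-28.
Adding 30 calendar days to 2021-04-28 gives 2021-05-28, which is the last day of the appeal period.
Adding 15 calendar days to 2021-05-28 gives 2021-06-12, which is the date on which the repair-or-replace obligation becomes due. That falls on a Saturday, so it rolls to the next business day, Monday, 2021-06-14.

2021-06-14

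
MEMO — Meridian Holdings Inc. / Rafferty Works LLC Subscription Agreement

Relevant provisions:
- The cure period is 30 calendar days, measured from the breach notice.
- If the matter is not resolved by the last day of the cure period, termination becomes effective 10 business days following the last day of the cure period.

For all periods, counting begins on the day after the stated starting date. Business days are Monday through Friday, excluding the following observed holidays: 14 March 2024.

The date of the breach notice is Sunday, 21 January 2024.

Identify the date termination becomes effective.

Adding 30 calendar days to 21 January 2024 gives 20 February 2024, which is the last day of the cure period.
From Tuesday, 20 February 2024, 10 business days (Feb 21, Feb 22, Feb 23, Feb 26, Feb 27, Feb 28, Feb 29, Mar 1, Mar 4, Mar 5, skipping weekends) brings us to Tuesday, 5 March 2024, which is the date termination becomes effective.

5 March 2024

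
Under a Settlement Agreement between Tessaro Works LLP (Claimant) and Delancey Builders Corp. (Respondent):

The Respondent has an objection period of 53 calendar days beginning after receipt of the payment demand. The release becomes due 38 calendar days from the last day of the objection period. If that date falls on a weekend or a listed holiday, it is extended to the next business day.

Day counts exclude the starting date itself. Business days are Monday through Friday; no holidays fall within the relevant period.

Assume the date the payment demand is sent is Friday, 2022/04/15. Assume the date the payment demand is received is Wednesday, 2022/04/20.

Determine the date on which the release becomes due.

Adding 53 calendar days to 2022/04/20 gives 2022/06/12, which is the last day of the objection period.
The date on which the release becomes due: 38 calendar days after 2022/06/12 is 2022/07/20. 2022/07/20 is a Wednesday, so no roll-forward applies.

2022/07/20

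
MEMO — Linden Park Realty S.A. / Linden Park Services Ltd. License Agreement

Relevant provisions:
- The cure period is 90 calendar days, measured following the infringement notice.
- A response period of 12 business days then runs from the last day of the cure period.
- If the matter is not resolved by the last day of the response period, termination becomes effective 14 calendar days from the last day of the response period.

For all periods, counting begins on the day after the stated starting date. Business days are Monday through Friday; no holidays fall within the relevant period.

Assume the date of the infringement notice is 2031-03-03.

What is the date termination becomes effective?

2031-07-01

The last day of the cure period: 2031-03-03 + 90 days = 2031-06-01.
The last day of the response period: counting 12 business days from Sunday, 2031-06-01 (Jun 2, Jun 3, Jun 4, Jun 5, …, Jun 13, Jun 16, Jun 17, skipping weekends) reaches Tuesday, 2031-06-17.
The date termination becomes effective: 14 calendar days after 2031-06-17 is 2031-07-01.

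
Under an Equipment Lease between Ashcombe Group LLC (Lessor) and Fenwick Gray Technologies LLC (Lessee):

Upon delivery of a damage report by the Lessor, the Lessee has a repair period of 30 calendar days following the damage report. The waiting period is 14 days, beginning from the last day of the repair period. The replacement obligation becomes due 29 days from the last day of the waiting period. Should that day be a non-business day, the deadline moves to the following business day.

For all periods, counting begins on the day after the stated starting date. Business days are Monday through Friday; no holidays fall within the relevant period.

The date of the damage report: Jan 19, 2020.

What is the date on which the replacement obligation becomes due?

The last day of the repair period: Jan 19, 2020 + 30 days = Feb 18, 2020.
The last day of the waiting period: 14 calendar days after Feb 18, 2020 is Mar 3, 2020.
The date on which the replacement obligation becomes due: 29 calendar days after Mar 3, 2020 is Apr 1, 2020. Apr 1, 2020 is a Wednesday, so no roll-forward applies.

Apr 1, 2020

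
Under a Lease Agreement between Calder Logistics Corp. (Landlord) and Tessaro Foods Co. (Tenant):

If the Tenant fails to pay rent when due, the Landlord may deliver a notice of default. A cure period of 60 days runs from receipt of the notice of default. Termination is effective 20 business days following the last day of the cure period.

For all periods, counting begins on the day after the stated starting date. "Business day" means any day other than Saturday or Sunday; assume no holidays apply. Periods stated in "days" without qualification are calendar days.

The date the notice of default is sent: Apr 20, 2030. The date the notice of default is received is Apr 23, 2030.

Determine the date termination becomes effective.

Adding 60 calendar days to Apr 23, 2030 gives Jun 22, 2030, which is the last day of the cure period.
The date termination becomes effective: counting 20 business days from Saturday, Jun 22, 2030 (Jun 24, Jun 25, Jun 26, Jun 27, …, Jul 17, Jul 18, Jul 19, skipping weekends) reaches Friday, Jul 19, 2030.

Jul 19, 2030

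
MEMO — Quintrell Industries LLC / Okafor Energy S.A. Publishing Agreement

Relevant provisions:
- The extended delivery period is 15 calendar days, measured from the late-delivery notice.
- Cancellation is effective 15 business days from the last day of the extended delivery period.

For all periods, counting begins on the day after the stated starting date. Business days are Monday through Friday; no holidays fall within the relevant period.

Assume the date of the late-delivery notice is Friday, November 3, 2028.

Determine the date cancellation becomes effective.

The last day of the extended delivery period: 15 calendar days after November 3, 2028 is November 18, 2028.
From Saturday, November 18, 2028, 15 business days (Nov 20, Nov 21, Nov 22, Nov 23, …, Dec 6, Dec 7, Dec 8, skipping weekends) brings us to Friday, December 8, 2028, which is the date cancellation becomes effective.

December 8, 2028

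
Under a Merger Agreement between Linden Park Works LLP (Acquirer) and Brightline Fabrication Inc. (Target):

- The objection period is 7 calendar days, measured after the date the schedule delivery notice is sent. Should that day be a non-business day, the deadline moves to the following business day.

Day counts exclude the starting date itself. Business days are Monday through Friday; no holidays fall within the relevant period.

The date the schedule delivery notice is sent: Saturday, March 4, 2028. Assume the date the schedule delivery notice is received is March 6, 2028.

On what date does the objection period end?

Adding 7 calendar days to March 4, 2028 gives March 11, 2028, which is the last day of the objection period. That falls on a Saturday, so it rolls to the next business day, Monday, March 13, 2028.

March 13, 2028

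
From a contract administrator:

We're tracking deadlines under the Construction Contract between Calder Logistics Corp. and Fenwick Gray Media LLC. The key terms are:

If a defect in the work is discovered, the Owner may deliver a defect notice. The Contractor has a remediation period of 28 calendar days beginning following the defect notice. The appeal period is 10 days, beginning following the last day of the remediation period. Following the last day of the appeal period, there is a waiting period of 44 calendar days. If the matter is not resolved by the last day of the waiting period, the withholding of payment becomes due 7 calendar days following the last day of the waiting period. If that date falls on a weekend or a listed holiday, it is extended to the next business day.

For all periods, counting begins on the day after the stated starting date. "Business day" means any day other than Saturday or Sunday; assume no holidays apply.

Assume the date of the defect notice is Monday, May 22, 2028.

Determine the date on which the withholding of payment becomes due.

Aug 21, 2028

Adding 28 calendar days to May 22, 2028 gives Jun 19, 2028, which is the last day of the remediation period.
Adding 10 calendar days to Jun 19, 2028 gives Jun 29, 2028, which is the last day of the appeal period.
The last day of the waiting period: 44 calendar days after Jun 29, 2028 is Aug 12, 2028.
Adding 7 calendar days to Aug 12, 2028 gives Aug 19, 2028, which is the date on which the withholding of payment becomes due. That falls on a Saturday, so it rolls to the next business day, Monday, Aug 21, 2028.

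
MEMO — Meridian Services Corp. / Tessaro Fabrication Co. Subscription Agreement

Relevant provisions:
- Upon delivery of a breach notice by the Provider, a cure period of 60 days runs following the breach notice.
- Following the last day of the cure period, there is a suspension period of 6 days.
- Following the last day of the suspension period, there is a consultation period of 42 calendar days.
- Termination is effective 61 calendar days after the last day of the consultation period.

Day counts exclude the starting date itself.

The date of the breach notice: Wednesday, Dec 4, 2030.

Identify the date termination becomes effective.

The last day of the cure period: Dec 4, 2030 + 60 days = Feb 2, 2031.
The last day of the suspension period: Feb 2, 2031 + 6 days = Feb 8, 2031.
The last day of the consultation period: Feb 8, 2031 + 42 days = Mar 22, 2031.
Adding 61 calendar days to Mar 22, 2031 gives May 22, 2031, which is the date termination becomes effective.

May 22, 2031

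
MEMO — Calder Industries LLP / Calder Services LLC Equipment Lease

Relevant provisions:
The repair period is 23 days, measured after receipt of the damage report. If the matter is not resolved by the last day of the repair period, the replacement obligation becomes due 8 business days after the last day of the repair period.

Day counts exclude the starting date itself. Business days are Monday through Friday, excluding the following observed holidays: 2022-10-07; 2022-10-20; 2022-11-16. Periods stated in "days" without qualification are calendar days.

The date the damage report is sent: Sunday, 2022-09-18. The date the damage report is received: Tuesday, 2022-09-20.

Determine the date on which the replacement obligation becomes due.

2022-10-26

The last day of the repair period: 2022-09-20 + 23 days = 2022-10-13.
The date on which the replacement obligation becomes due: 8 business days after Thursday, 2022-10-13, skipping weekends and the listed holiday on Oct 20 — Oct 14, Oct 17, Oct 18, Oct 19, Oct 21, Oct 24, Oct 25, Oct 26 — lands on Wednesday, 2022-10-26.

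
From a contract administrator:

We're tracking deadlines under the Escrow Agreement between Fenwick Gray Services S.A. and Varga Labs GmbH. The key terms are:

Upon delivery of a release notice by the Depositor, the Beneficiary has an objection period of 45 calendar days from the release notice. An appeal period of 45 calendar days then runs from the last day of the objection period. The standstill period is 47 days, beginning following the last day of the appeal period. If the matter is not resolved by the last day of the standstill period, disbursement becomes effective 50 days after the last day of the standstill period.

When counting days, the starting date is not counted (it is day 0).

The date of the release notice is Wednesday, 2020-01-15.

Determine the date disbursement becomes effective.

Adding 45 calendar days to 2020-01-15 gives 2020-02-29, which is the last day of the objection period.
The last day of the appeal period: 45 calendar days after 2020-02-29 is 2020-04-14.
The last day of the standstill period: 47 calendar days after 2020-04-14 is 2020-05-31.
The date disbursement becomes effective: 2020-05-31 + 50 days = 2020-07-20.

2020-07-20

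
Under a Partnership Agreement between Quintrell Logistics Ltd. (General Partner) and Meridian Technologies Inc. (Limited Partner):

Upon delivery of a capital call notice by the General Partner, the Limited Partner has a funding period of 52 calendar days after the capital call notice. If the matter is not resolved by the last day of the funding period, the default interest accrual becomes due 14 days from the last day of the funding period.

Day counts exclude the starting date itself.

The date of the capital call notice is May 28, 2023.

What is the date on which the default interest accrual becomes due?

Aug 2, 2023

Adding 52 calendar days to May 28, 2023 gives Jul 19, 2023, which is the last day of the funding period.
The date on which the default interest accrual becomes due: Jul 19, 2023 + 14 days = Aug 2, 2023.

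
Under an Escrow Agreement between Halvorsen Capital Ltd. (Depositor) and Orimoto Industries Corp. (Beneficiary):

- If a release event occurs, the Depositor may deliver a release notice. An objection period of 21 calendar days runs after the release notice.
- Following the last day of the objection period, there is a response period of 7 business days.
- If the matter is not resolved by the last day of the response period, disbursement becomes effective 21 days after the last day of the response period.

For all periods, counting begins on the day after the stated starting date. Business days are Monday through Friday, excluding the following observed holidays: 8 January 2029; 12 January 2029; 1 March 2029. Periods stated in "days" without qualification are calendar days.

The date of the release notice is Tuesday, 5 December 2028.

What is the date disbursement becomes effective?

25 January 2029

The last day of the objection period: 5 December 2028 + 21 days = 26 December 2028.
The last day of the response period: counting 7 business days from Tuesday, 26 December 2028 (Dec 27, Dec 28, Dec 29, Jan 1, Jan 2, Jan 3, Jan 4, skipping weekends) reaches Thursday, 4 January 2029.
Adding 21 calendar days to 4 January 2029 gives 25 January 2029, which is the date disbursement becomes effective.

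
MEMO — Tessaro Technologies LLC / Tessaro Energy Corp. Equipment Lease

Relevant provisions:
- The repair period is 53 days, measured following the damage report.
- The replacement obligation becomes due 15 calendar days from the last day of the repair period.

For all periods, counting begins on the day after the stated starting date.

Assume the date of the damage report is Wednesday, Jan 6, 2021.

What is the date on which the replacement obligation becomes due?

Mar 15, 2021

The last day of the repair period: Jan 6, 2021 + 53 days = Feb 28, 2021.
The date on which the replacement obligation becomes due: Feb 28, 2021 + 15 days = Mar 15, 2021.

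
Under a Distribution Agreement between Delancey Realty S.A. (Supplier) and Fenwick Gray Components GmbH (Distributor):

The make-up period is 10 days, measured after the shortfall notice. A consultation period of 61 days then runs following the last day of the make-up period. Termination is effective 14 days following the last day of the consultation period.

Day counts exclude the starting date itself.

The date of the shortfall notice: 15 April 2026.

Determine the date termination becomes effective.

9 July 2026

The last day of the make-up period: 10 calendar days after 15 April 2026 is 25 April 2026.
Adding 61 calendar days to 25 April 2026 gives 25 June 2026, which is the last day of the consultation period.
Adding 14 calendar days to 25 June 2026 gives 9 July 2026, which is the date termination becomes effective.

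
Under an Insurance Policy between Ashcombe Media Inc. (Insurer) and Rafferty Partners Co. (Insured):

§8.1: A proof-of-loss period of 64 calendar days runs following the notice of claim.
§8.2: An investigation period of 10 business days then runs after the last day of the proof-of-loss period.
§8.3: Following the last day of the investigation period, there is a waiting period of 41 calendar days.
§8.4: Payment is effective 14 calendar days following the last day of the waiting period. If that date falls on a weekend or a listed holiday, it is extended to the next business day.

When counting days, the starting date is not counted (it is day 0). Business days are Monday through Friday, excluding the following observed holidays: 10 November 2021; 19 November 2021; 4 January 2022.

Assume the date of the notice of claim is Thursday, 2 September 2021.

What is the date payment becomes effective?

The last day of the proof-of-loss period: 2 September 2021 + 64 days = 5 November 2021.
The last day of the investigation period: 10 business days after Friday, 5 November 2021, skipping weekends and the listed holidays on Nov 10, Nov 19 — Nov 8, Nov 9, Nov 11, Nov 12, Nov 15, Nov 16, Nov 17, Nov 18, Nov 22, Nov 23 — lands on Tuesday, 23 November 2021.
The last day of the waiting period: 23 November 2021 + 41 days = 3 January 2022.
The date payment becomes effective: 3 January 2022 + 14 days = 17 January 2022. 17 January 2022 is a Monday and is not a listed holiday, so no roll-forward applies.

17 January 2022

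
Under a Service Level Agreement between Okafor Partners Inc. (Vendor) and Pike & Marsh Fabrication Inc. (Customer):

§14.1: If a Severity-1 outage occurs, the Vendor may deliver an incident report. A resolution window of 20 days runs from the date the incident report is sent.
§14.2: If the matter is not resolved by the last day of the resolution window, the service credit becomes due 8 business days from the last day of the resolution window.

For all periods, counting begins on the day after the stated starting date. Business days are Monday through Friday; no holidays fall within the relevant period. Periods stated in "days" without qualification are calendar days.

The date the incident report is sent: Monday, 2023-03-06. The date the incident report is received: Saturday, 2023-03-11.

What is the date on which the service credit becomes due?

The last day of the resolution window: 20 calendar days after 2023-03-06 is 2023-03-26.
The date on which the service credit becomes due: 8 business days after Sunday, 2023-03-26, skipping weekends — Mar 27, Mar 28, Mar 29, Mar 30, Mar 31, Apr 3, Apr 4, Apr 5 — lands on Wednesday, 2023-04-05.

2023-04-05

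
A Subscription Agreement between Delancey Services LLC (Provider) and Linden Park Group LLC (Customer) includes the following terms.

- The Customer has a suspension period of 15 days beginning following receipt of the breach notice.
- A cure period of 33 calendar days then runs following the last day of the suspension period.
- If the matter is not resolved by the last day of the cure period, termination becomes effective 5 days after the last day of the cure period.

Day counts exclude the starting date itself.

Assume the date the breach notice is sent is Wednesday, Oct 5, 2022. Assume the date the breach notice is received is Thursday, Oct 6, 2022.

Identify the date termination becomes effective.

Nov 28, 2022

The last day of the suspension period: Oct 6, 2022 + 15 days = Oct 21, 2022.
Adding 33 calendar days to Oct 21, 2022 gives Nov 23, 2022, which is the last day of the cure period.
The date termination becomes effective: 5 calendar days after Nov 23, 2022 is Nov 28, 2022.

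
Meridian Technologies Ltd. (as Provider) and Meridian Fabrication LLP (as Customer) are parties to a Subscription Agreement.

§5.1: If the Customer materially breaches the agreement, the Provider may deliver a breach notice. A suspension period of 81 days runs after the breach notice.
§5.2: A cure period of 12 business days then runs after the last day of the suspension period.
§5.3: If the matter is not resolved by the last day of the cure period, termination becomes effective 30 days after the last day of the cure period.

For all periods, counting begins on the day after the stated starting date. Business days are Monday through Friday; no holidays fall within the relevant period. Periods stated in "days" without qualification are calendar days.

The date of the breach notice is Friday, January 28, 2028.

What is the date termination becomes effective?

Adding 81 calendar days to January 28, 2028 gives April 18, 2028, which is the last day of the suspension period.
From Tuesday, April 18, 2028, 12 business days (Apr 19, Apr 20, Apr 21, Apr 24, …, May 2, May 3, May 4, skipping weekends) brings us to Thursday, May 4, 2028, which is the last day of the cure period.
Adding 30 calendar days to May 4, 2028 gives June 3, 2028, which is the date termination becomes effective.

June 3, 2028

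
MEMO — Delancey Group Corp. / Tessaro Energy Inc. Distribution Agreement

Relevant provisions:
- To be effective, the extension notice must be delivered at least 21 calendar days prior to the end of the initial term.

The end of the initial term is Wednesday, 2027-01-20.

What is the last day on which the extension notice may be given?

2026-12-30

Counting back 21 calendar days from 2027-01-20 gives 2026-12-30.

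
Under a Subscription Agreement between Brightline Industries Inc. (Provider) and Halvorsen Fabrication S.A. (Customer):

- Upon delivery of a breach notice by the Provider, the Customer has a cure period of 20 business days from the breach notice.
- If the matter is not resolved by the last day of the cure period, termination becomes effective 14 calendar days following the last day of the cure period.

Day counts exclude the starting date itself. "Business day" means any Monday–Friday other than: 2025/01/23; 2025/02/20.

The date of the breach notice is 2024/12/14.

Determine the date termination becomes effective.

2025/01/24

The last day of the cure period: counting 20 business days from Saturday, 2024/12/14 (Dec 16, Dec 17, Dec 18, Dec 19, …, Jan 8, Jan 9, Jan 10, skipping weekends) reaches Friday, 2025/01/10.
The date termination becomes effective: 2025/01/10 + 14 days = 2025/01/24.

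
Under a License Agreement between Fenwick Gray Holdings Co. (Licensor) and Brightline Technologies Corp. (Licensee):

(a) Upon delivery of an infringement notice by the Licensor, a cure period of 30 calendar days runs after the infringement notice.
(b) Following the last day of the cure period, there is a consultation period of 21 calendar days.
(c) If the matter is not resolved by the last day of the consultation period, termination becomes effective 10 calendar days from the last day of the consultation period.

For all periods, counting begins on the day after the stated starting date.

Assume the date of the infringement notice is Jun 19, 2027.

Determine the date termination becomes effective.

The last day of the cure period: Jun 19, 2027 + 30 days = Jul 19, 2027.
The last day of the consultation period: 21 calendar days after Jul 19, 2027 is Aug 9, 2027.
The date termination becomes effective: Aug 9, 2027 + 10 days = Aug 19, 2027.

Aug 19, 2027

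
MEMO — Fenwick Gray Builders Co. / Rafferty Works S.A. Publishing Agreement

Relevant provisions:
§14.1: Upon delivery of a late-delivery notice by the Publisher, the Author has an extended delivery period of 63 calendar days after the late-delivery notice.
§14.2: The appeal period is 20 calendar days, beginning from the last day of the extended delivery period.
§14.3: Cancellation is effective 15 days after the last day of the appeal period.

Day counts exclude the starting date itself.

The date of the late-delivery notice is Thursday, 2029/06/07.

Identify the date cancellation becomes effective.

2029/09/13

The last day of the extended delivery period: 2029/06/07 + 63 days = 2029/08/09.
Adding 20 calendar days to 2029/08/09 gives 2029/08/29, which is the last day of the appeal period.
The date cancellation becomes effective: 15 calendar days after 2029/08/29 is 2029/09/13.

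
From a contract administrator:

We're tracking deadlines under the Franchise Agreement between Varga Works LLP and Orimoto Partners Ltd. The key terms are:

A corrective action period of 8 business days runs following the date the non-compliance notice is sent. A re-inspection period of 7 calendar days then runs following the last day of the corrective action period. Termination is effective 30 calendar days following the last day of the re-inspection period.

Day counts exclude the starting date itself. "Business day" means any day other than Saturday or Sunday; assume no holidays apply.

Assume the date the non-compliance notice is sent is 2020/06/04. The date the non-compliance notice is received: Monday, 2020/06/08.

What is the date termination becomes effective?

2020/07/23

From Thursday, 2020/06/04, 8 business days (Jun 5, Jun 8, Jun 9, Jun 10, Jun 11, Jun 12, Jun 15, Jun 16, skipping weekends) brings us to Tuesday, 2020/06/16, which is the last day of the corrective action period.
The last day of the re-inspection period: 7 calendar days after 2020/06/16 is 2020/06/23.
The date termination becomes effective: 30 calendar days after 2020/06/23 is 2020/07/23.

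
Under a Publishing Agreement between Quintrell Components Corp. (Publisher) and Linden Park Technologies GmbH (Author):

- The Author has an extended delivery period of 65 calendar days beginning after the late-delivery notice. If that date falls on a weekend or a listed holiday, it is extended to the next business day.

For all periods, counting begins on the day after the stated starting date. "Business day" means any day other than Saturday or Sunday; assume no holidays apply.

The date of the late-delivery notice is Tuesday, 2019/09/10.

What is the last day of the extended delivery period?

The last day of the extended delivery period: 65 calendar days after 2019/09/10 is 2019/11/14. 2019/11/14 is a Thursday, so no roll-forward applies.

2019/11/14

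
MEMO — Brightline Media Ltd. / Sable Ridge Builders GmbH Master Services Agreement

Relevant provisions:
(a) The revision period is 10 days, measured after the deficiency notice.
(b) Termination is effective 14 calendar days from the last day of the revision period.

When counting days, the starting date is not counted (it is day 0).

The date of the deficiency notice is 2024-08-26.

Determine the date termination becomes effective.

2024-09-19

Adding 10 calendar days to 2024-08-26 gives 2024-09-05, which is the last day of the revision period.
Adding 14 calendar days to 2024-09-05 gives 2024-09-19, which is the date termination becomes effective.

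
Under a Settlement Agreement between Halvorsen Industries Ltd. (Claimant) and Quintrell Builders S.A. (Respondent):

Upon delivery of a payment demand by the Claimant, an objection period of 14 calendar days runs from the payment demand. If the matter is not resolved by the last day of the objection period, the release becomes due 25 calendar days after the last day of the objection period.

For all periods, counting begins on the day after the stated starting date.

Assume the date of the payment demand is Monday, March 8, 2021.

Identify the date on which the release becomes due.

April 16, 2021

The last day of the objection period: March 8, 2021 + 14 days = March 22, 2021.
Adding 25 calendar days to March 22, 2021 gives April 16, 2021, which is the date on which the release becomes due.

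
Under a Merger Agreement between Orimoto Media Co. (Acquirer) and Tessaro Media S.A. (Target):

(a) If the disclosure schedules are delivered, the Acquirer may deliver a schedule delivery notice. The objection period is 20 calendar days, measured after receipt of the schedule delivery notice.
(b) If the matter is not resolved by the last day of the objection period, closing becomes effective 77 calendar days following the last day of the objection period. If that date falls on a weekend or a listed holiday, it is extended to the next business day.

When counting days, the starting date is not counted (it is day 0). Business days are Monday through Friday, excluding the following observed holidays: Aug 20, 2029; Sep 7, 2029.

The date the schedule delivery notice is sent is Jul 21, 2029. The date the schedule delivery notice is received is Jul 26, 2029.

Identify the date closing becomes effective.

Oct 31, 2029

The last day of the objection period: Jul 26, 2029 + 20 days = Aug 15, 2029.
Adding 77 calendar days to Aug 15, 2029 gives Oct 31, 2029, which is the date closing becomes effective. Oct 31, 2029 is a Wednesday and is not a listed holiday, so no roll-forward applies.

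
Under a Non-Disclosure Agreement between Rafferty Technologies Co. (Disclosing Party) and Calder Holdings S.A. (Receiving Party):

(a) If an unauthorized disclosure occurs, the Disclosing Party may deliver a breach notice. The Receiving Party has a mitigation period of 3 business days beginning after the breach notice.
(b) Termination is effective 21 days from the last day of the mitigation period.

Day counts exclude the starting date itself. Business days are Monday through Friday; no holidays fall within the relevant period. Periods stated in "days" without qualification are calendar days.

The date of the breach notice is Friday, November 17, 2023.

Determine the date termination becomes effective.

December 13, 2023

The last day of the mitigation period: 3 business days after Friday, November 17, 2023, skipping weekends — Nov 20, Nov 21, Nov 22 — lands on Wednesday, November 22, 2023.
The date termination becomes effective: 21 calendar days after November 22, 2023 is December 13, 2023.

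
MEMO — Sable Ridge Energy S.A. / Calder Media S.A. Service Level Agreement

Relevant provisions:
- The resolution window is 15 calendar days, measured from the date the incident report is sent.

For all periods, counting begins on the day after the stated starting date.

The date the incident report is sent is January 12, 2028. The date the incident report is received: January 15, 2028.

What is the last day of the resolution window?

January 27, 2028

Adding 15 calendar days to January 12, 2028 gives January 27, 2028, which is the last day of the resolution window.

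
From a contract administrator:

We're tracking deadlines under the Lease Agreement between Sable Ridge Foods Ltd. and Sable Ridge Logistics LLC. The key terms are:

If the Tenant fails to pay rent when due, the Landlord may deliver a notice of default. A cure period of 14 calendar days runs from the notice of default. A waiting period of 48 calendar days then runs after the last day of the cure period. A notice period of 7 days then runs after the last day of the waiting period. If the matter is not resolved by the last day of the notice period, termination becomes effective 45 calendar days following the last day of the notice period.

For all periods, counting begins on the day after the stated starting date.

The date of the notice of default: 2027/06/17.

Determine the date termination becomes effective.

2027/10/09

Adding 14 calendar days to 2027/06/17 gives 2027/07/01, which is the last day of the cure period.
The last day of the waiting period: 48 calendar days after 2027/07/01 is 2027/08/18.
The last day of the notice period: 7 calendar days after 2027/08/18 is 2027/08/25.
Adding 45 calendar days to 2027/08/25 gives 2027/10/09, which is the date termination becomes effective.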